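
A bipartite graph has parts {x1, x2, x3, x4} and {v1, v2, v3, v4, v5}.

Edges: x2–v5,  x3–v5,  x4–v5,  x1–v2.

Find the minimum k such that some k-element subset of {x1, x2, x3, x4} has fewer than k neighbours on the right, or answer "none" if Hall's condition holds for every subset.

Take S = {x2, x3}. Its neighbourhood is {v5}, so |N(S)| = 1 < |S| = 2.
No single vertex violates Hall's condition since each has at least one neighbour, so 2 is the minimum.

2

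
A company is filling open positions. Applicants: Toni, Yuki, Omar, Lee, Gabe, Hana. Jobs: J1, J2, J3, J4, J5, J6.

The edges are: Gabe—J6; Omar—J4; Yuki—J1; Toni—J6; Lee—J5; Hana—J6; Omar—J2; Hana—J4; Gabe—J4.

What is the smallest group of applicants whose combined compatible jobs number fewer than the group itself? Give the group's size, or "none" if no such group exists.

Take S = {Toni, Gabe, Hana}. Its neighbourhood is {J4, J6}, so |N(S)| = 2 < |S| = 3.
Every subset of size less than 3 has at least as many neighbours as members, so 3 is the minimum.

3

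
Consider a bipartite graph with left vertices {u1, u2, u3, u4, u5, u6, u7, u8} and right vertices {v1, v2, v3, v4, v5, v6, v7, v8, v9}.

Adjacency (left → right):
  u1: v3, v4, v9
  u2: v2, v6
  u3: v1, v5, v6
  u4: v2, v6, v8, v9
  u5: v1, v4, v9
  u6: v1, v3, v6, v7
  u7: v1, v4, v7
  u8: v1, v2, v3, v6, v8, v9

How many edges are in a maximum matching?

8

For example, pair u1-v4, u2-v2, u3-v5, u4-v9, u5-v1, u6-v6, u7-v7, u8-v3.
All 8 left vertices are matched, so no larger matching exists.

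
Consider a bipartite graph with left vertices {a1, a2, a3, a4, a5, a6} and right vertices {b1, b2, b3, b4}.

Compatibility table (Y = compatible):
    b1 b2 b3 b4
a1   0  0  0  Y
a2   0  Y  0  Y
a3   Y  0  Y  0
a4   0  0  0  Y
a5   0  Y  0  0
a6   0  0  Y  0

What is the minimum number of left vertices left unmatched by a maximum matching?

2

A valid assignment of size 4: a1-b4, a2-b2, a3-b1, a6-b3.
The set {a1, a2, a4, a5} has only 2 neighbours ({b2, b4}), so by Hall's theorem at most 4 of the 6 left vertices can be matched.
That matches 4 of the 6, leaving 2 unmatched; no matching can do better.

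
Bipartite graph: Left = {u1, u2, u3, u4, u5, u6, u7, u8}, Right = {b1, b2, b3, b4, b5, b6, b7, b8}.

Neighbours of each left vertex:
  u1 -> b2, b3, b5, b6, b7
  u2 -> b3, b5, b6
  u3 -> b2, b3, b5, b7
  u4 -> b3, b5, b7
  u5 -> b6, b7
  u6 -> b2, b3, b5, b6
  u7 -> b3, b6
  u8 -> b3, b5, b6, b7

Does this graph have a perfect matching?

No

The set {u1, u2, u3, u4, u5, u6, u7, u8} has only 5 neighbours ({b2, b3, b5, b6, b7}), so by Hall's theorem at most 5 of the 8 left vertices can be matched.
Hence no matching covers every left vertex.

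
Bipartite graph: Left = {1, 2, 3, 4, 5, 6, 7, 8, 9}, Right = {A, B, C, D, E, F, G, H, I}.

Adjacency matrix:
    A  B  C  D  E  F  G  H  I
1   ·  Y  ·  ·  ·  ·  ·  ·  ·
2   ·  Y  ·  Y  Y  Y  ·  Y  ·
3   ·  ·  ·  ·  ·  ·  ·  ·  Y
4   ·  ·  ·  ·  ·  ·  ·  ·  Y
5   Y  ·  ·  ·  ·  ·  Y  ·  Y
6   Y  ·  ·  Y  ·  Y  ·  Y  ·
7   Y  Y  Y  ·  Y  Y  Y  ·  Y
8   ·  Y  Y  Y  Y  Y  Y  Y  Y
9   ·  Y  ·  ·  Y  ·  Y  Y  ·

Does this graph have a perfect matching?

No

The set {3, 4} has only 1 neighbour ({I}), so by Hall's theorem at most 8 of the 9 left vertices can be matched.
Hence no matching covers every left vertex.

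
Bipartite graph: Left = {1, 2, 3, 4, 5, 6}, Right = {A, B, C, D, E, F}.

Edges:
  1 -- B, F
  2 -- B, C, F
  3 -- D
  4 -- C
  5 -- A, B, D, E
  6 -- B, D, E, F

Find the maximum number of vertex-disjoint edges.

One maximum matching: 1–F, 2–B, 3–D, 4–C, 5–A, 6–E.
All 6 left vertices are matched, so no larger matching exists.

6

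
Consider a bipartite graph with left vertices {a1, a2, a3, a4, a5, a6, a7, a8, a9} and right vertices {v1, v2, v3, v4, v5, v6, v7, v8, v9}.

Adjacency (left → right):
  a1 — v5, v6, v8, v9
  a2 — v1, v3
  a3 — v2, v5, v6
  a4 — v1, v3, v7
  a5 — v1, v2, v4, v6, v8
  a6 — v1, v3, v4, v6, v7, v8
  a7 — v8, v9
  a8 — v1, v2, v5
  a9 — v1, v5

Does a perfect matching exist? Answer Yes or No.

Yes

A valid assignment of size 9: a1–v8, a2–v3, a3–v5, a4–v7, a5–v4, a6–v6, a7–v9, a8–v2, a9–v1.
Every left vertex is matched, so this is a perfect matching.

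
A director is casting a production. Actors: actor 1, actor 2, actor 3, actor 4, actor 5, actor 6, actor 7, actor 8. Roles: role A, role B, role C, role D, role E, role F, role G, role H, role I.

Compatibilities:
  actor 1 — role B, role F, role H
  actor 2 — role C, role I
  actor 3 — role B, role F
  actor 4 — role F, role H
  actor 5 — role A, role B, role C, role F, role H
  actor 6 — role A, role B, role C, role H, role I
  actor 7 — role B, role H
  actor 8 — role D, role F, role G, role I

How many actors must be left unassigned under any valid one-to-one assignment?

For example, pair actor 1→role H, actor 2→role I, actor 3→role B, actor 4→role F, actor 5→role A, actor 6→role C, actor 8→role G.
The set {actor 1, actor 3, actor 4, actor 7} has only 3 neighbours ({role B, role F, role H}), so by Hall's theorem at most 7 of the 8 actors can be matched.
That matches 7 of the 8, leaving 1 unmatched; no matching can do better.

1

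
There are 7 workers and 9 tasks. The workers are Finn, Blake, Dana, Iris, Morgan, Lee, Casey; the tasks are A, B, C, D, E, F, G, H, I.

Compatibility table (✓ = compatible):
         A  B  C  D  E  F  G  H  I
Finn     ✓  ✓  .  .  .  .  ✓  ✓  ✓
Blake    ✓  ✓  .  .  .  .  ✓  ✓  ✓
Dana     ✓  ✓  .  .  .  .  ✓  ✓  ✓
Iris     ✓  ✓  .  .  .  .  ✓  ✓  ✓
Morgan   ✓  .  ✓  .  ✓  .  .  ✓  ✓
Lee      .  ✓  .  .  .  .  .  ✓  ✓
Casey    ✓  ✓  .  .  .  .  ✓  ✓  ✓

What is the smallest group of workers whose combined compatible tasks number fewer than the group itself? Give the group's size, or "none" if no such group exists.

Take S = {Finn, Blake, Dana, Iris, Lee, Casey}. Its neighbourhood is {A, B, G, H, I}, so |N(S)| = 5 < |S| = 6.
Every subset of size less than 6 has at least as many neighbours as members, so 6 is the minimum.

6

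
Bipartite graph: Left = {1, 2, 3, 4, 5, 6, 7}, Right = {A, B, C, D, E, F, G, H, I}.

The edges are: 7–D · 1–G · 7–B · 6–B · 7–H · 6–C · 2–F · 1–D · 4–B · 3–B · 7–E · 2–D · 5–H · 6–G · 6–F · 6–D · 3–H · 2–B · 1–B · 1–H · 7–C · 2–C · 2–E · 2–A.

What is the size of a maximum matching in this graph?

6

One maximum matching: 1→D, 2→A, 3→H, 4→B, 6→G, 7→E.
The set {3, 4, 5} has only 2 neighbours ({B, H}), so by Hall's theorem at most 6 of the 7 left vertices can be matched.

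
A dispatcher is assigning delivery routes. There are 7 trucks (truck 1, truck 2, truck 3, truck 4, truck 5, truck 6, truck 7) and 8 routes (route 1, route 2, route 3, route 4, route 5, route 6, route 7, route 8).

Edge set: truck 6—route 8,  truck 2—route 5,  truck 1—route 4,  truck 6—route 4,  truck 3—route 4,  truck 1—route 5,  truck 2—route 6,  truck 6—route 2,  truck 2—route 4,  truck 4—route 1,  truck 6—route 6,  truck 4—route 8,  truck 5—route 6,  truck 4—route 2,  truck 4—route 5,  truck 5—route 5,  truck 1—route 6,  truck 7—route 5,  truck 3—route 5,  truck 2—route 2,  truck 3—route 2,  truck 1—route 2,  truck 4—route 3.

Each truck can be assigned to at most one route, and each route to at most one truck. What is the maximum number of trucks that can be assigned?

6

A valid assignment of size 6: truck 1→route 5, truck 2→route 2, truck 3→route 4, truck 4→route 3, truck 5→route 6, truck 6→route 8.
The set {truck 1, truck 2, truck 3, truck 5, truck 7} has only 4 neighbours ({route 2, route 4, route 5, route 6}), so by Hall's theorem at most 6 of the 7 trucks can be matched.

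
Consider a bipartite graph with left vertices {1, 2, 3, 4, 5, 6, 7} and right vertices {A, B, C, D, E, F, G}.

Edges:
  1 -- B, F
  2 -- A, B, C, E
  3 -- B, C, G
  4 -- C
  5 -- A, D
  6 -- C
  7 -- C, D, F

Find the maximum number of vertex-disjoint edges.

A valid assignment of size 6: 1–B, 2–E, 3–G, 4–C, 5–D, 7–F.
The set {4, 6} has only 1 neighbour ({C}), so by Hall's theorem at most 6 of the 7 left vertices can be matched.

6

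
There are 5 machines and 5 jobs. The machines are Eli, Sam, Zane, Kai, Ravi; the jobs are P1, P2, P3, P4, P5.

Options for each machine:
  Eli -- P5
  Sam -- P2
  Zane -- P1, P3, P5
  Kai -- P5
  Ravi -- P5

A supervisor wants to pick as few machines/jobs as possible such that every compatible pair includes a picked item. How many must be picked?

3

{Sam, Zane, P5} is a vertex cover of size 3: every edge has an endpoint in this set.
No smaller cover exists because Eli–P5, Sam–P2, Zane–P1 is a matching of size 3, and a cover must include an endpoint of each of these disjoint edges (König's theorem).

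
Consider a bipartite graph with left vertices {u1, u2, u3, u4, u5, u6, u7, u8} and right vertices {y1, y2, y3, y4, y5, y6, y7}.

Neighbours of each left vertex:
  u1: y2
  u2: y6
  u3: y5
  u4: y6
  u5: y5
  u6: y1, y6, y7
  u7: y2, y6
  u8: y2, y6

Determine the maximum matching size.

A valid assignment of size 4: u1-y2, u2-y6, u3-y5, u6-y7.
The set {u1, u2, u3, u4, u5, u7, u8} has only 3 neighbours ({y2, y5, y6}), so by Hall's theorem at most 4 of the 8 left vertices can be matched.

4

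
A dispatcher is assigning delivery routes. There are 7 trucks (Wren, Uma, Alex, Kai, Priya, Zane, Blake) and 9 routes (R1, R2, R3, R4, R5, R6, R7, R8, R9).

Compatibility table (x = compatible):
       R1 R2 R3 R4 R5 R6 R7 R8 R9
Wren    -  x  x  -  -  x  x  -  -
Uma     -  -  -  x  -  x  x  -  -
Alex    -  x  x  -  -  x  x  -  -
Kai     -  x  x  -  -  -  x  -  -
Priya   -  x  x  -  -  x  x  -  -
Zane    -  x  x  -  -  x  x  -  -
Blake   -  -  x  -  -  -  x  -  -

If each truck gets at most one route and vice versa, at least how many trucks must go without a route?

2

One maximum matching: Wren→R2, Uma→R4, Alex→R6, Kai→R3, Priya→R7.
The set {Wren, Alex, Kai, Priya, Zane, Blake} has only 4 neighbours ({R2, R3, R6, R7}), so by Hall's theorem at most 5 of the 7 trucks can be matched.
That matches 5 of the 7, leaving 2 unmatched; no matching can do better.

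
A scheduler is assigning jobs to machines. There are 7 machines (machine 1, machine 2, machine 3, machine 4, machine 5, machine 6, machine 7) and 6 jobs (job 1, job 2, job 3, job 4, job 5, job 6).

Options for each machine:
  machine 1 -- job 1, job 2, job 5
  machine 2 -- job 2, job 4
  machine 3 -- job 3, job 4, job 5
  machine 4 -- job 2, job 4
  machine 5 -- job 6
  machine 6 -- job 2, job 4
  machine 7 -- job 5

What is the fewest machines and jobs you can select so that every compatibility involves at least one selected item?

6

The 6 edges machine 1–job 1, machine 2–job 4, machine 3–job 3, machine 4–job 2, machine 5–job 6, machine 7–job 5 form a matching, so any vertex cover needs at least 6 vertices (one per matched edge).
Conversely {machine 1, machine 3, machine 5, machine 7, job 2, job 4} meets every edge and has exactly 6 vertices, so 6 is optimal.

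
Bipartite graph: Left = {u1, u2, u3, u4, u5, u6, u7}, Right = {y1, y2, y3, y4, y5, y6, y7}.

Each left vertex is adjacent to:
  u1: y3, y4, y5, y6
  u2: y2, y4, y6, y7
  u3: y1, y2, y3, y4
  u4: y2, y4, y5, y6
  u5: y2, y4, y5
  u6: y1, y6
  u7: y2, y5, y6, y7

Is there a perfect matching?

For example, pair u1–y4, u2–y2, u3–y3, u4–y6, u5–y5, u6–y1, u7–y7.
Every left vertex is matched, so this is a perfect matching.

Yes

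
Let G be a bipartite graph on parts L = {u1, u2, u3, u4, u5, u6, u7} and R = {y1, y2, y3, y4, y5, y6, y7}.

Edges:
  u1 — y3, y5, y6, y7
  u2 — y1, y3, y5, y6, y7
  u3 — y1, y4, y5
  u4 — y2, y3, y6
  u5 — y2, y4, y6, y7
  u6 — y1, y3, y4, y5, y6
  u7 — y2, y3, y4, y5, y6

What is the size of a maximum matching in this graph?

7

For example, pair u1→y5, u2→y1, u3→y4, u4→y2, u5→y7, u6→y3, u7→y6.
This saturates every left vertex, so 7 is the maximum.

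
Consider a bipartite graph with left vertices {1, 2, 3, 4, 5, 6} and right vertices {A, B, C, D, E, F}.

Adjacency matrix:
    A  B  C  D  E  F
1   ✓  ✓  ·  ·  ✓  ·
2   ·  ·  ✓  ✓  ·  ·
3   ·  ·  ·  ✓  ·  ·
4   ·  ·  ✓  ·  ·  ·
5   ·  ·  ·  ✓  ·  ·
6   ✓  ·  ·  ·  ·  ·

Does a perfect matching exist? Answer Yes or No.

The set {2, 3, 4, 5} has only 2 neighbours ({C, D}), so by Hall's theorem at most 4 of the 6 left vertices can be matched.
Hence no matching covers every left vertex.

No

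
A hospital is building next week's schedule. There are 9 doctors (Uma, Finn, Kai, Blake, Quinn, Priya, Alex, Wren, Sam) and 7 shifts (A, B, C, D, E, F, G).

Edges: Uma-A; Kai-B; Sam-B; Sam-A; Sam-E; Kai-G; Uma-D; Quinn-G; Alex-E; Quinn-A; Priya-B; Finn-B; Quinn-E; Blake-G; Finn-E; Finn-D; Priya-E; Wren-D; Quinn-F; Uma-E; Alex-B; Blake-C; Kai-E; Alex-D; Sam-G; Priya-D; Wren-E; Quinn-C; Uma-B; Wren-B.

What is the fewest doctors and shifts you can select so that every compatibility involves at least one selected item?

7

A maximum matching has 7 edges (e.g. Uma–A, Finn–D, Kai–G, Blake–C, Quinn–F, Priya–E, Alex–B).
By König's theorem the minimum vertex cover has the same size. One such cover is {Blake, Quinn, A, B, D, E, G}.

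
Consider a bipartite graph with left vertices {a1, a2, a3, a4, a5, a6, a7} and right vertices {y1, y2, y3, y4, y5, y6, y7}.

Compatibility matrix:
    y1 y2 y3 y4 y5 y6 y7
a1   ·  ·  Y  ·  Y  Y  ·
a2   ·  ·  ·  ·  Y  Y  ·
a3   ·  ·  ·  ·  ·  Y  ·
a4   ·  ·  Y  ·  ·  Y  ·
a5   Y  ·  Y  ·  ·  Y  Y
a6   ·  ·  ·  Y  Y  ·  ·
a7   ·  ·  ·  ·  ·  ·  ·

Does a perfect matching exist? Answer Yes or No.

The set {a1, a2, a3, a4, a7} has only 3 neighbours ({y3, y5, y6}), so by Hall's theorem at most 5 of the 7 left vertices can be matched.
Hence no matching covers every left vertex.

No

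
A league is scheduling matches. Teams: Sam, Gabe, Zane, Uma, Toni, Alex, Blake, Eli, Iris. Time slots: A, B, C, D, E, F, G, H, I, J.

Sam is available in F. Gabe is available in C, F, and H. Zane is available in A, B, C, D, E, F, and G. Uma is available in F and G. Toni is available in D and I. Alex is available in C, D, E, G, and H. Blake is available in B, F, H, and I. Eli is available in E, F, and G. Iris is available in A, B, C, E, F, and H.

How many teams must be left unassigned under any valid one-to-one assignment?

A valid assignment of size 9: Sam-F, Gabe-C, Zane-B, Uma-G, Toni-I, Alex-D, Blake-H, Eli-E, Iris-A.
This saturates every team, so 9 is the maximum.
That matches 9 of the 9, leaving 0 unmatched; no matching can do better.

0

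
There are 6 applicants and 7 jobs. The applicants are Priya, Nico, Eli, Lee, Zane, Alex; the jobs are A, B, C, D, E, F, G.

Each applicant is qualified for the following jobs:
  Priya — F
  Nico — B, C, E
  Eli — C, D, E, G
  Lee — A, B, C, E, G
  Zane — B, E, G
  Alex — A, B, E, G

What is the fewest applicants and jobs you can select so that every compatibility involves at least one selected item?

6

{Priya, Nico, Eli, Lee, Zane, Alex} is a vertex cover of size 6: every edge has an endpoint in this set.
No smaller cover exists because Priya–F, Nico–C, Eli–D, Lee–G, Zane–E, Alex–B is a matching of size 6, and a cover must include an endpoint of each of these disjoint edges (König's theorem).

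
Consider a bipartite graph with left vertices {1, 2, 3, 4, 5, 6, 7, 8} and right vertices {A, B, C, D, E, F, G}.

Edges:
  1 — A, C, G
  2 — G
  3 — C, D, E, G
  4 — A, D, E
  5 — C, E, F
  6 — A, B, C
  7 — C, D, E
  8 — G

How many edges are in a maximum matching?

7

One maximum matching: 1–A, 2–G, 3–C, 4–D, 5–F, 6–B, 7–E.
The set {2, 8} has only 1 neighbour ({G}), so by Hall's theorem at most 7 of the 8 left vertices can be matched.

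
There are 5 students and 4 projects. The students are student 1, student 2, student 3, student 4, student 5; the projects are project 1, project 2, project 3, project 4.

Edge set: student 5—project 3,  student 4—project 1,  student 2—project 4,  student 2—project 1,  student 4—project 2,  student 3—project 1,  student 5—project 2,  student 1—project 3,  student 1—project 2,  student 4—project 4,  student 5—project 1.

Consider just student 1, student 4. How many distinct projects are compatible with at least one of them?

4

The union of neighbours of {student 1, student 4} is {project 1, project 2, project 3, project 4}, which has 4 elements.
Since |N(S)| = 4 ≥ |S| = 2, Hall's condition holds for this subset.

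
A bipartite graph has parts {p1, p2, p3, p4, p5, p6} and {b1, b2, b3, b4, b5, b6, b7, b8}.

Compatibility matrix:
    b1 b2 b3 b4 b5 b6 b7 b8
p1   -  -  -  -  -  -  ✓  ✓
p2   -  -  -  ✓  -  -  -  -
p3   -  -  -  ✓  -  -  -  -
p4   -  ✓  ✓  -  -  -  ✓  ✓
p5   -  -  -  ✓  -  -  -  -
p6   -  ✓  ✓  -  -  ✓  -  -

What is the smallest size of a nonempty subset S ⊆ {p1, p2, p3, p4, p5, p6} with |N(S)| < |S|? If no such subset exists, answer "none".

Take S = {p2, p3}. Its neighbourhood is {b4}, so |N(S)| = 1 < |S| = 2.
No single vertex violates Hall's condition since each has at least one neighbour, so 2 is the minimum.

2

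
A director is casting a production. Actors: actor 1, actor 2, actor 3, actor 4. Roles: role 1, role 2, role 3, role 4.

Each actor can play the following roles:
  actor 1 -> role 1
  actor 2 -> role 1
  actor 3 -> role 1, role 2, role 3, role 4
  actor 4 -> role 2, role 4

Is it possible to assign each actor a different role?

No

The set {actor 1, actor 2} has only 1 neighbour ({role 1}), so by Hall's theorem at most 3 of the 4 actors can be matched.
Hence no matching covers every actor.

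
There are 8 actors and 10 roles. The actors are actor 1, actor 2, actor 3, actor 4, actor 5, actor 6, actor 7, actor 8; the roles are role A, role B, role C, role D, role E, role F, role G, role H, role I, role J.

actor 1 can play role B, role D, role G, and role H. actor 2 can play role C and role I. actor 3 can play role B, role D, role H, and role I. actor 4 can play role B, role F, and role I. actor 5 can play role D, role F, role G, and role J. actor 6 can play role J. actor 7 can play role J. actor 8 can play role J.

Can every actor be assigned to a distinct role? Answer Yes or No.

The set {actor 6, actor 7, actor 8} has only 1 neighbour ({role J}), so by Hall's theorem at most 6 of the 8 actors can be matched.
Hence no matching covers every actor.

No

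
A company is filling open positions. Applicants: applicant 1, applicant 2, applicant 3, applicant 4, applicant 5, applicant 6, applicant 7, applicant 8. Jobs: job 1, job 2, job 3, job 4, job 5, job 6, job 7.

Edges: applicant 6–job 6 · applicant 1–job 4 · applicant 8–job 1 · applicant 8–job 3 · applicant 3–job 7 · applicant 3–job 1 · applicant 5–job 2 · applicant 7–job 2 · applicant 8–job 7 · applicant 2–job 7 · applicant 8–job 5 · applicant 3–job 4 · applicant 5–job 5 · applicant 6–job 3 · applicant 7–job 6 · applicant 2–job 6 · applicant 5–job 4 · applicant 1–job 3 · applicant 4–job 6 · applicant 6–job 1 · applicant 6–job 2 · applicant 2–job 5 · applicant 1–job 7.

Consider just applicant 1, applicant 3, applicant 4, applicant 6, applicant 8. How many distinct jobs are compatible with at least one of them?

7

The union of neighbours of {applicant 1, applicant 3, applicant 4, applicant 6, applicant 8} is {job 1, job 2, job 3, job 4, job 5, job 6, job 7}, which has 7 elements.
Since |N(S)| = 7 ≥ |S| = 5, Hall's condition holds for this subset.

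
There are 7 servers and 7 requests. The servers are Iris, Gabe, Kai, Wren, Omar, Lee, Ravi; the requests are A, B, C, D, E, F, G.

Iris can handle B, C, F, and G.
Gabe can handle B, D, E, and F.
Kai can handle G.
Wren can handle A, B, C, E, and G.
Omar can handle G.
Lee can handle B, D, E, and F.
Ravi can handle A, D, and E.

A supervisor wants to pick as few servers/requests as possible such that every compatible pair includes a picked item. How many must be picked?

The 6 edges Iris–F, Gabe–B, Kai–G, Wren–A, Lee–D, Ravi–E form a matching, so any vertex cover needs at least 6 vertices (one per matched edge).
Conversely {Iris, Gabe, Wren, Lee, Ravi, G} meets every edge and has exactly 6 vertices, so 6 is optimal.

6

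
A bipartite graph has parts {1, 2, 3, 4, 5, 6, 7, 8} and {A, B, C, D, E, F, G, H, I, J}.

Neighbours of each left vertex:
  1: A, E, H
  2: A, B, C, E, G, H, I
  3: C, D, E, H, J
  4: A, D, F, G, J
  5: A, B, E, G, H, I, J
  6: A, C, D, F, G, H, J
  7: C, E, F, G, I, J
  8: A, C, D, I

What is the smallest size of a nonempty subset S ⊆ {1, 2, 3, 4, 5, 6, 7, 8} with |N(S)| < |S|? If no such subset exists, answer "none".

none

A matching saturating every left vertex exists, for instance 1→H, 2→E, 3→D, 4→F, 5→A, 6→G, 7→J, 8→I.
By Hall's marriage theorem, this means |N(S)| ≥ |S| for every subset S, so no violating subset exists.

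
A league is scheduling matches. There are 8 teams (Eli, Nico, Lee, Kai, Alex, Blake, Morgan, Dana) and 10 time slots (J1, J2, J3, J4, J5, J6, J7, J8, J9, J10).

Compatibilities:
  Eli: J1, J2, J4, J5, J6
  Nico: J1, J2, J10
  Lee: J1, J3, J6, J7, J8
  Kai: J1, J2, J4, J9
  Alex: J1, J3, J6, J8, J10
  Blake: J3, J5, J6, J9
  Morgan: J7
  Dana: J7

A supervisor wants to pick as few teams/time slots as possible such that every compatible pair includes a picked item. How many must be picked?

7

The 7 edges Eli–J2, Nico–J1, Lee–J6, Kai–J9, Alex–J10, Blake–J5, Morgan–J7 form a matching, so any vertex cover needs at least 7 vertices (one per matched edge).
Conversely {Eli, Nico, Lee, Kai, Alex, Blake, J7} meets every edge and has exactly 7 vertices, so 7 is optimal.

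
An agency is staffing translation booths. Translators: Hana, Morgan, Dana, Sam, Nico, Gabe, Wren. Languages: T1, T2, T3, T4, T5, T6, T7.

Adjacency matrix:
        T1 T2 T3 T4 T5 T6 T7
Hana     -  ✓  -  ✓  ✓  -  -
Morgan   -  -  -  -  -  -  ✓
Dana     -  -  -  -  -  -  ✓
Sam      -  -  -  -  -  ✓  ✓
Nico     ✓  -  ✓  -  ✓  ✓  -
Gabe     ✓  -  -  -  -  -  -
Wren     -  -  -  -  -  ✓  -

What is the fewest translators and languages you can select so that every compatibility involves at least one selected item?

5

A maximum matching has 5 edges (e.g. Hana–T2, Morgan–T7, Sam–T6, Nico–T5, Gabe–T1).
By König's theorem the minimum vertex cover has the same size. One such cover is {Hana, Nico, Gabe, T6, T7}.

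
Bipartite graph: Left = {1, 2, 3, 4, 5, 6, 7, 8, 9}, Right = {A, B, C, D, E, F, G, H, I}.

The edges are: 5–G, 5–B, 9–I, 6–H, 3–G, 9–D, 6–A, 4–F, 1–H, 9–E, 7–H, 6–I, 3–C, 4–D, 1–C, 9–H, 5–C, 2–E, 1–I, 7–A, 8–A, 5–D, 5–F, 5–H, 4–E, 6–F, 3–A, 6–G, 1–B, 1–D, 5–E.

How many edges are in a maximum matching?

9

One maximum matching: 1-B, 2-E, 3-C, 4-F, 5-G, 6-I, 7-H, 8-A, 9-D.
This saturates every left vertex, so 9 is the maximum.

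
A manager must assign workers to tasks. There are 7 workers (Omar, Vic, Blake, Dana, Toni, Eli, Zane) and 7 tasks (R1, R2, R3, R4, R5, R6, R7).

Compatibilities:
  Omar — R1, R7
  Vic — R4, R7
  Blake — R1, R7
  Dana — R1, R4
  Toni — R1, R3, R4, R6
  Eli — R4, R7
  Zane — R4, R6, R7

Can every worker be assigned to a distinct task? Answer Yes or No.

No

The set {Omar, Vic, Blake, Dana, Eli} has only 3 neighbours ({R1, R4, R7}), so by Hall's theorem at most 5 of the 7 workers can be matched.
Hence no matching covers every worker.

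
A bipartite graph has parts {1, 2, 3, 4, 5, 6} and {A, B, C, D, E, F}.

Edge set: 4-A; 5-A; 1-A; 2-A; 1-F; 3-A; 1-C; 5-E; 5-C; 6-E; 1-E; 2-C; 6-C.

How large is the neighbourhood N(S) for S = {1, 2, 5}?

4

The union of neighbours of {1, 2, 5} is {A, C, E, F}, which has 4 elements.
Since |N(S)| = 4 ≥ |S| = 3, Hall's condition holds for this subset.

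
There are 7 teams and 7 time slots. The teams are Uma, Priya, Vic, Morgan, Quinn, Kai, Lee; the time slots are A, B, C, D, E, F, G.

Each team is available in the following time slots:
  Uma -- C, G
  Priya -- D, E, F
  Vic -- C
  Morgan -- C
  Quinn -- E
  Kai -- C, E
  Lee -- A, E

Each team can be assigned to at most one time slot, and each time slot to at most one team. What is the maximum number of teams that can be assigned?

One maximum matching: Uma-G, Priya-D, Vic-C, Quinn-E, Lee-A.
The set {Vic, Morgan, Quinn, Kai} has only 2 neighbours ({C, E}), so by Hall's theorem at most 5 of the 7 teams can be matched.

5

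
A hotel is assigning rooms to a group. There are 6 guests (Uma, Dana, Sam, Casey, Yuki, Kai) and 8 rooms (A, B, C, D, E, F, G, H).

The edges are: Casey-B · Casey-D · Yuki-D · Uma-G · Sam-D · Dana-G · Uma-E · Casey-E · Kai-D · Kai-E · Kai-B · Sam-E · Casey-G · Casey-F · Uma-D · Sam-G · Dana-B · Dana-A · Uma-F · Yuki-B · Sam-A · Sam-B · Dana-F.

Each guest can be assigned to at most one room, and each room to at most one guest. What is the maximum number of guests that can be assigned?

A valid assignment of size 6: Uma–E, Dana–F, Sam–A, Casey–G, Yuki–D, Kai–B.
All 6 guests are matched, so no larger matching exists.

6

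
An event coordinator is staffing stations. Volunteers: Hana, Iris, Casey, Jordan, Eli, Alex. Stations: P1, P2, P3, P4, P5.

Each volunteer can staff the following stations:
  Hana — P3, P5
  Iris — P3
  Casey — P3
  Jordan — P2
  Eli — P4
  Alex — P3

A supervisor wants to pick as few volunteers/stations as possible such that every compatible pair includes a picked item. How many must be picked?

4

The 4 edges Hana–P5, Iris–P3, Jordan–P2, Eli–P4 form a matching, so any vertex cover needs at least 4 vertices (one per matched edge).
Conversely {Hana, Jordan, Eli, P3} meets every edge and has exactly 4 vertices, so 4 is optimal.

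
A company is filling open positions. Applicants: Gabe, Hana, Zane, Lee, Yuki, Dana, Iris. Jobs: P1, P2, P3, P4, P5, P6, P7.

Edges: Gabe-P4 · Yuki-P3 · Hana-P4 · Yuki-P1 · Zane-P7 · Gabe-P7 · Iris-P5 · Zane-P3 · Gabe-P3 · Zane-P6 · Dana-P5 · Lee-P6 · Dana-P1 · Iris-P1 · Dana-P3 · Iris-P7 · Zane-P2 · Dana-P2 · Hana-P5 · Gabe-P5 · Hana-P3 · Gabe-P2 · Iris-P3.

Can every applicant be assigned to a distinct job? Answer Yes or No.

Yes

For example, pair Gabe→P2, Hana→P4, Zane→P7, Lee→P6, Yuki→P3, Dana→P5, Iris→P1.
All 7 applicants are covered.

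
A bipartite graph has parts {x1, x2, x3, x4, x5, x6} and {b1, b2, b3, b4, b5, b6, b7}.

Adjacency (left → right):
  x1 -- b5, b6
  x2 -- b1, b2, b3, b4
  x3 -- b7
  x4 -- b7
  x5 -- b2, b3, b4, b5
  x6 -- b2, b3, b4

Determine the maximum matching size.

5

A valid assignment of size 5: x1→b5, x2→b2, x3→b7, x5→b4, x6→b3.
The set {x3, x4} has only 1 neighbour ({b7}), so by Hall's theorem at most 5 of the 6 left vertices can be matched.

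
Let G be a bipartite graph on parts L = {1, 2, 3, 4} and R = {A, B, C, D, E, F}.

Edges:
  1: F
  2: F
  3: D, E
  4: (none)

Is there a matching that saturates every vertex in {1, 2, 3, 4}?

The set {1, 2, 4} has only 1 neighbour ({F}), so by Hall's theorem at most 2 of the 4 left vertices can be matched.
Hence no matching covers every left vertex.

No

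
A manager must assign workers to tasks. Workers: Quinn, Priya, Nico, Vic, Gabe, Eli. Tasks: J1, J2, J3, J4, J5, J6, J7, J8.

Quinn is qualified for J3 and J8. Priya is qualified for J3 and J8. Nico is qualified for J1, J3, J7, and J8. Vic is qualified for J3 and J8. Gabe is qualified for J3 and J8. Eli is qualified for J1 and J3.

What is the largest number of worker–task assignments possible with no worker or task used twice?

4

One maximum matching: Quinn-J8, Priya-J3, Nico-J7, Eli-J1.
The set {Quinn, Priya, Vic, Gabe} has only 2 neighbours ({J3, J8}), so by Hall's theorem at most 4 of the 6 workers can be matched.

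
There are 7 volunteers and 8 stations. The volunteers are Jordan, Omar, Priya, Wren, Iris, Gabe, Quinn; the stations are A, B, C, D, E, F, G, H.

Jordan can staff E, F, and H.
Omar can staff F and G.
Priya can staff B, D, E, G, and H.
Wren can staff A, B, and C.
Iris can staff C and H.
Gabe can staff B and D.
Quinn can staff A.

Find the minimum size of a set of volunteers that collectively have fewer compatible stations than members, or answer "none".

A matching saturating every volunteer exists, for instance Jordan→E, Omar→F, Priya→G, Wren→C, Iris→H, Gabe→B, Quinn→A.
By Hall's marriage theorem, this means |N(S)| ≥ |S| for every subset S, so no violating subset exists.

none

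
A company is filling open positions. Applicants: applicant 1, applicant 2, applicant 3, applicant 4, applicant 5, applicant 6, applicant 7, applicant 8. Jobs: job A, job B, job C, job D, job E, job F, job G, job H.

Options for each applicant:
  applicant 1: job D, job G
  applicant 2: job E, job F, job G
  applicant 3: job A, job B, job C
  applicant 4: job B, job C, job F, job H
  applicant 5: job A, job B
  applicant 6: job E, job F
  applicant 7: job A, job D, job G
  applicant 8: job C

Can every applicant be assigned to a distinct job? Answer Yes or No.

Yes

One maximum matching: applicant 1→job D, applicant 2→job F, applicant 3→job A, applicant 4→job H, applicant 5→job B, applicant 6→job E, applicant 7→job G, applicant 8→job C.
All 8 applicants are covered.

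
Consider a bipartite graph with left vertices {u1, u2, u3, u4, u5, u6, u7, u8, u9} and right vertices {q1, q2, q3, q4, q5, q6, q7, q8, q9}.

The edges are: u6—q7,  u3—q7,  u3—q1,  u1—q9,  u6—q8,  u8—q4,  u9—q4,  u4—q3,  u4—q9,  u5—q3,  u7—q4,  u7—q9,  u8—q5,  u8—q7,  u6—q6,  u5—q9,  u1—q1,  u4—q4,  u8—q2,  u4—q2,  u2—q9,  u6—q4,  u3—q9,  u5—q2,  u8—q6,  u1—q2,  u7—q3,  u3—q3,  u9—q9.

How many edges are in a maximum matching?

For example, pair u1-q1, u2-q9, u3-q7, u4-q2, u5-q3, u6-q8, u7-q4, u8-q6.
The set {u2, u4, u5, u7, u9} has only 4 neighbours ({q2, q3, q4, q9}), so by Hall's theorem at most 8 of the 9 left vertices can be matched.

8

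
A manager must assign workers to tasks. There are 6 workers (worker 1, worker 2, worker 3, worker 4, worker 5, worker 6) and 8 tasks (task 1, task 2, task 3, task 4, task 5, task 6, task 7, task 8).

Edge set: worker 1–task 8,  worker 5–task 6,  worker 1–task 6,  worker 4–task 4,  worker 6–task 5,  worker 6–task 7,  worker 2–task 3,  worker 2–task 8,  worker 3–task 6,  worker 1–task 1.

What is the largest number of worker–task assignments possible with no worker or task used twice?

One maximum matching: worker 1-task 1, worker 2-task 8, worker 3-task 6, worker 4-task 4, worker 6-task 7.
The set {worker 3, worker 5} has only 1 neighbour ({task 6}), so by Hall's theorem at most 5 of the 6 workers can be matched.

5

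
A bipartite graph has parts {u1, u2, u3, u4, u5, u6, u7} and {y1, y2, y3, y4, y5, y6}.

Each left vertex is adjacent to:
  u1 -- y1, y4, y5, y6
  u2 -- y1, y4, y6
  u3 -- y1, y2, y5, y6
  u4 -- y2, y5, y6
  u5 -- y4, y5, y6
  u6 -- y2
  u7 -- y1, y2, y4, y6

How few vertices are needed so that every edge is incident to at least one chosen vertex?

5

The 5 edges u1–y6, u2–y1, u3–y2, u4–y5, u5–y4 form a matching, so any vertex cover needs at least 5 vertices (one per matched edge).
Conversely {y1, y2, y4, y5, y6} meets every edge and has exactly 5 vertices, so 5 is optimal.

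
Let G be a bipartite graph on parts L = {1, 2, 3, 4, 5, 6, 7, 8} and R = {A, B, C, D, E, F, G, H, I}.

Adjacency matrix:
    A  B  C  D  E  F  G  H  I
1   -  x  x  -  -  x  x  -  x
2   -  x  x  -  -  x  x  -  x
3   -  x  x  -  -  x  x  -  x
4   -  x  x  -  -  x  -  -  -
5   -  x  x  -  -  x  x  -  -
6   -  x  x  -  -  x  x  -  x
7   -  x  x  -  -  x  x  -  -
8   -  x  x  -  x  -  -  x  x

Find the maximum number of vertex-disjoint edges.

For example, pair 1–C, 2–I, 3–G, 4–F, 5–B, 8–E.
The set {1, 2, 3, 4, 5, 6, 7} has only 5 neighbours ({B, C, F, G, I}), so by Hall's theorem at most 6 of the 8 left vertices can be matched.

6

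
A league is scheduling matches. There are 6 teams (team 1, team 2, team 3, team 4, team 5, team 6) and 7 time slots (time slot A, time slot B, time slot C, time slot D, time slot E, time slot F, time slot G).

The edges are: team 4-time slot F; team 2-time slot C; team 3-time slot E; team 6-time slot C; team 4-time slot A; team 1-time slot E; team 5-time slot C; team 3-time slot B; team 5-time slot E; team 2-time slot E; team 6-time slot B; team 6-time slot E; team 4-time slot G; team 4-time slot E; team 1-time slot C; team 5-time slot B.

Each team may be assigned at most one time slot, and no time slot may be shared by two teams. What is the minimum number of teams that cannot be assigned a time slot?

A valid assignment of size 4: team 1→time slot E, team 2→time slot C, team 3→time slot B, team 4→time slot F.
The set {team 1, team 2, team 3, team 5, team 6} has only 3 neighbours ({time slot B, time slot C, time slot E}), so by Hall's theorem at most 4 of the 6 teams can be matched.
That matches 4 of the 6, leaving 2 unmatched; no matching can do better.

2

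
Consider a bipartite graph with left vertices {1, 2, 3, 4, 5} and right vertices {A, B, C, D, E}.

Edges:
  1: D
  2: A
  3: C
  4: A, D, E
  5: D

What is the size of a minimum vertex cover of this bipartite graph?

The 4 edges 1–D, 2–A, 3–C, 4–E form a matching, so any vertex cover needs at least 4 vertices (one per matched edge).
Conversely {2, 3, 4, D} meets every edge and has exactly 4 vertices, so 4 is optimal.

4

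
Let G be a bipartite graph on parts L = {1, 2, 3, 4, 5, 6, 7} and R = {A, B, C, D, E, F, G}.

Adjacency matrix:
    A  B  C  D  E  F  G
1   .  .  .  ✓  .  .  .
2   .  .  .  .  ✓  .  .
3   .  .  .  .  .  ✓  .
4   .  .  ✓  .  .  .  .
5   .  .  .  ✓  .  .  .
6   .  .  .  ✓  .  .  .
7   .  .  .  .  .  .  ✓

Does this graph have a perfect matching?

No

The set {1, 5, 6} has only 1 neighbour ({D}), so by Hall's theorem at most 5 of the 7 left vertices can be matched.
Hence no matching covers every left vertex.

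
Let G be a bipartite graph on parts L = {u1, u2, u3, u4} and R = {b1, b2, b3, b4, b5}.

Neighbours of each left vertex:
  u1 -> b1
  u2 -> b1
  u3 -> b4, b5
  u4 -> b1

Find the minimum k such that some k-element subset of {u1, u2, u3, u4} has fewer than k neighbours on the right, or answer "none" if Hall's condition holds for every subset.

Take S = {u1, u2}. Its neighbourhood is {b1}, so |N(S)| = 1 < |S| = 2.
No single vertex violates Hall's condition since each has at least one neighbour, so 2 is the minimum.

2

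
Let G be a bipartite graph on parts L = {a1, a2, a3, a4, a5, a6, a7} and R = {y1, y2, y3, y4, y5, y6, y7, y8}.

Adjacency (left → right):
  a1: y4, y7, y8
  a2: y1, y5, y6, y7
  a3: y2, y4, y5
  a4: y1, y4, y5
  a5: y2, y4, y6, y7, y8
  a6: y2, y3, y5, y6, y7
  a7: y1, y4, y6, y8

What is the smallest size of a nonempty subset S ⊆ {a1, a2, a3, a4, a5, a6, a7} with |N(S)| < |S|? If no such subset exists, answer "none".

A matching saturating every left vertex exists, for instance a1→y8, a2→y7, a3→y2, a4→y5, a5→y4, a6→y6, a7→y1.
By Hall's marriage theorem, this means |N(S)| ≥ |S| for every subset S, so no violating subset exists.

none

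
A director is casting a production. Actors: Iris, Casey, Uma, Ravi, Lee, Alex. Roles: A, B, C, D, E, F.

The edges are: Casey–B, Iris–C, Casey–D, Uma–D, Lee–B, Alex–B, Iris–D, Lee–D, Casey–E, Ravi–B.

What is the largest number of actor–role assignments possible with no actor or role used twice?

A valid assignment of size 4: Iris-C, Casey-E, Uma-D, Ravi-B.
The set {Uma, Ravi, Lee, Alex} has only 2 neighbours ({B, D}), so by Hall's theorem at most 4 of the 6 actors can be matched.

4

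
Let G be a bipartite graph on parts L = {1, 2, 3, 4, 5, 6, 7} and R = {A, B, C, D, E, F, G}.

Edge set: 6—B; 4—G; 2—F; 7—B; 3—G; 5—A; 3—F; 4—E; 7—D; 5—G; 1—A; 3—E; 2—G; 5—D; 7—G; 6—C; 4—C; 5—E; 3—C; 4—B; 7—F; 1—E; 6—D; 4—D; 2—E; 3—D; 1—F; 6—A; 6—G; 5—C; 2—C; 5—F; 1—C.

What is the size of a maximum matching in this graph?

For example, pair 1-C, 2-F, 3-D, 4-G, 5-E, 6-A, 7-B.
This saturates every left vertex, so 7 is the maximum.

7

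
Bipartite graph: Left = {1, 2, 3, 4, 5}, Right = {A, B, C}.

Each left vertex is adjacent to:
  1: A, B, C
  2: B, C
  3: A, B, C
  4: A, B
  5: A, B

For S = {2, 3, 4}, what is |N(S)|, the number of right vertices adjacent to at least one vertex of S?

3

The union of neighbours of {2, 3, 4} is {A, B, C}, which has 3 elements.
Since |N(S)| = 3 ≥ |S| = 3, Hall's condition holds for this subset.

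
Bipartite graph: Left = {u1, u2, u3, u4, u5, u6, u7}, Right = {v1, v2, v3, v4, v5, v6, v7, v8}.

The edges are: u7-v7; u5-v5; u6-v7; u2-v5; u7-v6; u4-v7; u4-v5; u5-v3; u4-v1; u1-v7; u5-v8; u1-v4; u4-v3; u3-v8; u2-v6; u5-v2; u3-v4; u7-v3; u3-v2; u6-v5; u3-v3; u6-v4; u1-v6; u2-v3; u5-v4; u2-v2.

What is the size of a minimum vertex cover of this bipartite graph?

{u1, u2, u3, u4, u5, u6, u7} is a vertex cover of size 7: every edge has an endpoint in this set.
No smaller cover exists because u1–v7, u2–v3, u3–v2, u4–v1, u5–v5, u6–v4, u7–v6 is a matching of size 7, and a cover must include an endpoint of each of these disjoint edges (König's theorem).

7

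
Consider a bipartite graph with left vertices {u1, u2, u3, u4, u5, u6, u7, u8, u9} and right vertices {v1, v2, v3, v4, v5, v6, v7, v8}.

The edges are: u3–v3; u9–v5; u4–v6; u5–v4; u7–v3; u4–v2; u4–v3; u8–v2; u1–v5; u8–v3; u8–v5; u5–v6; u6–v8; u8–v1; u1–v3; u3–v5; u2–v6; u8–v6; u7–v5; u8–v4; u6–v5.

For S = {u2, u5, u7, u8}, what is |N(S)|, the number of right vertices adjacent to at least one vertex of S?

The union of neighbours of {u2, u5, u7, u8} is {v1, v2, v3, v4, v5, v6}, which has 6 elements.
Since |N(S)| = 6 ≥ |S| = 4, Hall's condition holds for this subset.

6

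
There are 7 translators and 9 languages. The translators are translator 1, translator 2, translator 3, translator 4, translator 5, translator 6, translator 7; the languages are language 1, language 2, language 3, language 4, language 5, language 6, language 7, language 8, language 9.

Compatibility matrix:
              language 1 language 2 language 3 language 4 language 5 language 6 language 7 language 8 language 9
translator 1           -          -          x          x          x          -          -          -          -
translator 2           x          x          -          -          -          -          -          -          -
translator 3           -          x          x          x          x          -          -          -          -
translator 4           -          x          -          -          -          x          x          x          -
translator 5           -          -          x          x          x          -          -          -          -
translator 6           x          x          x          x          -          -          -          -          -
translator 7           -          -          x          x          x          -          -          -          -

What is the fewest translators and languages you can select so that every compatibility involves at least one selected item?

The 6 edges translator 1–language 5, translator 2–language 1, translator 3–language 4, translator 4–language 7, translator 5–language 3, translator 6–language 2 form a matching, so any vertex cover needs at least 6 vertices (one per matched edge).
Conversely {translator 4, language 1, language 2, language 3, language 4, language 5} meets every edge and has exactly 6 vertices, so 6 is optimal.

6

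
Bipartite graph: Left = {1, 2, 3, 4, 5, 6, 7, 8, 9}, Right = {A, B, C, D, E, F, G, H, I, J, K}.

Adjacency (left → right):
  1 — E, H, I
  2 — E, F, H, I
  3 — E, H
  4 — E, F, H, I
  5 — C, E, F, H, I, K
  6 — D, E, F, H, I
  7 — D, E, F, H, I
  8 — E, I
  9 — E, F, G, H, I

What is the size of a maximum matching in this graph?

7

One maximum matching: 1-I, 2-F, 3-E, 4-H, 5-K, 6-D, 9-G.
The set {1, 2, 3, 4, 6, 7, 8} has only 5 neighbours ({D, E, F, H, I}), so by Hall's theorem at most 7 of the 9 left vertices can be matched.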